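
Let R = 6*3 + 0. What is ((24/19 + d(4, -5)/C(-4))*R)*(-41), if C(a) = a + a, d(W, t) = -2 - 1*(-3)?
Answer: -63837/76 ≈ -839.96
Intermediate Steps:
d(W, t) = 1 (d(W, t) = -2 + 3 = 1)
C(a) = 2*a
R = 18 (R = 18 + 0 = 18)
((24/19 + d(4, -5)/C(-4))*R)*(-41) = ((24/19 + 1/(2*(-4)))*18)*(-41) = ((24*(1/19) + 1/(-8))*18)*(-41) = ((24/19 + 1*(-⅛))*18)*(-41) = ((24/19 - ⅛)*18)*(-41) = ((173/152)*18)*(-41) = (1557/76)*(-41) = -63837/76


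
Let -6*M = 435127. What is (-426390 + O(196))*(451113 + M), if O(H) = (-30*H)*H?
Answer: -597747287895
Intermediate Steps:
O(H) = -30*H**2
M = -435127/6 (M = -1/6*435127 = -435127/6 ≈ -72521.)
(-426390 + O(196))*(451113 + M) = (-426390 - 30*196**2)*(451113 - 435127/6) = (-426390 - 30*38416)*(2271551/6) = (-426390 - 1152480)*(2271551/6) = -1578870*2271551/6 = -597747287895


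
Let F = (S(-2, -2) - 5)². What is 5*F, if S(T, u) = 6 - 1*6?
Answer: 125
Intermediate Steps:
S(T, u) = 0 (S(T, u) = 6 - 6 = 0)
F = 25 (F = (0 - 5)² = (-5)² = 25)
5*F = 5*25 = 125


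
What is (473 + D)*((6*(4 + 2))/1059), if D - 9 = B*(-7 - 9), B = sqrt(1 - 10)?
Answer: 5784/353 - 576*I/353 ≈ 16.385 - 1.6317*I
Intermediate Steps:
B = 3*I (B = sqrt(-9) = 3*I ≈ 3.0*I)
D = 9 - 48*I (D = 9 + (3*I)*(-7 - 9) = 9 + (3*I)*(-16) = 9 - 48*I ≈ 9.0 - 48.0*I)
(473 + D)*((6*(4 + 2))/1059) = (473 + (9 - 48*I))*((6*(4 + 2))/1059) = (482 - 48*I)*((6*6)*(1/1059)) = (482 - 48*I)*(36*(1/1059)) = (482 - 48*I)*(12/353) = 5784/353 - 576*I/353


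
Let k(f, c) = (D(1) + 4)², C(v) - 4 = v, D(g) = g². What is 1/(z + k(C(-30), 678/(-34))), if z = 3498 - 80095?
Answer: -1/76572 ≈ -1.3060e-5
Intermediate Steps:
C(v) = 4 + v
k(f, c) = 25 (k(f, c) = (1² + 4)² = (1 + 4)² = 5² = 25)
z = -76597
1/(z + k(C(-30), 678/(-34))) = 1/(-76597 + 25) = 1/(-76572) = -1/76572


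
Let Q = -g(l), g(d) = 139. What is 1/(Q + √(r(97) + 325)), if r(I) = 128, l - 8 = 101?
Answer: -139/18868 - √453/18868 ≈ -0.0084950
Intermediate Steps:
l = 109 (l = 8 + 101 = 109)
Q = -139 (Q = -1*139 = -139)
1/(Q + √(r(97) + 325)) = 1/(-139 + √(128 + 325)) = 1/(-139 + √453)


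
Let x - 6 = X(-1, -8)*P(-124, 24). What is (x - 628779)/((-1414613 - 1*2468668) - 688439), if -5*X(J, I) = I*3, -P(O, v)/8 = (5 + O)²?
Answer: 5862777/22858600 ≈ 0.25648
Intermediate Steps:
P(O, v) = -8*(5 + O)²
X(J, I) = -3*I/5 (X(J, I) = -I*3/5 = -3*I/5)
x = -2718882/5 (x = 6 + (-⅗*(-8))*(-8*(5 - 124)²) = 6 + 24*(-8*(-119)²)/5 = 6 + 24*(-8*14161)/5 = 6 + (24/5)*(-113288) = 6 - 2718912/5 = -2718882/5 ≈ -5.4378e+5)
(x - 628779)/((-1414613 - 1*2468668) - 688439) = (-2718882/5 - 628779)/((-1414613 - 1*2468668) - 688439) = -5862777/(5*((-1414613 - 2468668) - 688439)) = -5862777/(5*(-3883281 - 688439)) = -5862777/5/(-4571720) = -5862777/5*(-1/4571720) = 5862777/22858600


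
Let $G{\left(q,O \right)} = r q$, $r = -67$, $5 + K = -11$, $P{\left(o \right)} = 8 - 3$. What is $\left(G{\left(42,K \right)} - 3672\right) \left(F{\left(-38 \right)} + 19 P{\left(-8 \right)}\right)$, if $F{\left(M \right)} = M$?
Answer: $-369702$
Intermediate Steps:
$P{\left(o \right)} = 5$ ($P{\left(o \right)} = 8 - 3 = 5$)
$K = -16$ ($K = -5 - 11 = -16$)
$G{\left(q,O \right)} = - 67 q$
$\left(G{\left(42,K \right)} - 3672\right) \left(F{\left(-38 \right)} + 19 P{\left(-8 \right)}\right) = \left(\left(-67\right) 42 - 3672\right) \left(-38 + 19 \cdot 5\right) = \left(-2814 - 3672\right) \left(-38 + 95\right) = \left(-6486\right) 57 = -369702$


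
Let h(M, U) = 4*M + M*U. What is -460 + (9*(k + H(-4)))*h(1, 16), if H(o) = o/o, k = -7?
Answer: -1540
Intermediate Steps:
H(o) = 1
-460 + (9*(k + H(-4)))*h(1, 16) = -460 + (9*(-7 + 1))*(1*(4 + 16)) = -460 + (9*(-6))*(1*20) = -460 - 54*20 = -460 - 1080 = -1540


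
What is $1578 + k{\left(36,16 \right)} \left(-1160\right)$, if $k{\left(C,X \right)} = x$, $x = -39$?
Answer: $46818$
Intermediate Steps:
$k{\left(C,X \right)} = -39$
$1578 + k{\left(36,16 \right)} \left(-1160\right) = 1578 - -45240 = 1578 + 45240 = 46818$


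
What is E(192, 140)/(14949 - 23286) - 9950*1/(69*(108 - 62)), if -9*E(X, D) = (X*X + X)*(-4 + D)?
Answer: 847175713/13230819 ≈ 64.031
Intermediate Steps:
E(X, D) = -(-4 + D)*(X + X²)/9 (E(X, D) = -(X*X + X)*(-4 + D)/9 = -(X² + X)*(-4 + D)/9 = -(X + X²)*(-4 + D)/9 = -(-4 + D)*(X + X²)/9)
E(192, 140)/(14949 - 23286) - 9950*1/(69*(108 - 62)) = ((⅑)*192*(4 - 1*140 + 4*192 - 1*140*192))/(14949 - 23286) - 9950*1/(69*(108 - 62)) = ((⅑)*192*(4 - 140 + 768 - 26880))/(-8337) - 9950/(46*69) = ((⅑)*192*(-26248))*(-1/8337) - 9950/3174 = -1679872/3*(-1/8337) - 9950*1/3174 = 1679872/25011 - 4975/1587 = 847175713/13230819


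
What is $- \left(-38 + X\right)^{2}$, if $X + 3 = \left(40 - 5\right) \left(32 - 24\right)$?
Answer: $-57121$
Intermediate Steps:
$X = 277$ ($X = -3 + \left(40 - 5\right) \left(32 - 24\right) = -3 + 35 \cdot 8 = -3 + 280 = 277$)
$- \left(-38 + X\right)^{2} = - \left(-38 + 277\right)^{2} = - 239^{2} = \left(-1\right) 57121 = -57121$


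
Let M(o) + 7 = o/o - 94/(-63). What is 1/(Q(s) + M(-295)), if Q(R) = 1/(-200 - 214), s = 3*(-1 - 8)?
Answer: -966/4357 ≈ -0.22171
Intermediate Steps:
s = -27 (s = 3*(-9) = -27)
Q(R) = -1/414 (Q(R) = 1/(-414) = -1/414)
M(o) = -284/63 (M(o) = -7 + (o/o - 94/(-63)) = -7 + (1 - 94*(-1/63)) = -7 + (1 + 94/63) = -7 + 157/63 = -284/63)
1/(Q(s) + M(-295)) = 1/(-1/414 - 284/63) = 1/(-4357/966) = -966/4357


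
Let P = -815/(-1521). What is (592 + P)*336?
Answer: 100939664/507 ≈ 1.9909e+5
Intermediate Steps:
P = 815/1521 (P = -815*(-1/1521) = 815/1521 ≈ 0.53583)
(592 + P)*336 = (592 + 815/1521)*336 = (901247/1521)*336 = 100939664/507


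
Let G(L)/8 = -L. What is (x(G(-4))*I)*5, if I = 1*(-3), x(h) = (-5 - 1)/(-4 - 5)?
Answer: -10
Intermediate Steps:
G(L) = -8*L (G(L) = 8*(-L) = -8*L)
x(h) = ⅔ (x(h) = -6/(-9) = -6*(-⅑) = ⅔)
I = -3
(x(G(-4))*I)*5 = ((⅔)*(-3))*5 = -2*5 = -10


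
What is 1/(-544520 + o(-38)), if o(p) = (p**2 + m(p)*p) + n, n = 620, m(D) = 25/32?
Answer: -16/8679771 ≈ -1.8434e-6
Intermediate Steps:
m(D) = 25/32 (m(D) = 25*(1/32) = 25/32)
o(p) = 620 + p**2 + 25*p/32 (o(p) = (p**2 + 25*p/32) + 620 = 620 + p**2 + 25*p/32)
1/(-544520 + o(-38)) = 1/(-544520 + (620 + (-38)**2 + (25/32)*(-38))) = 1/(-544520 + (620 + 1444 - 475/16)) = 1/(-544520 + 32549/16) = 1/(-8679771/16) = -16/8679771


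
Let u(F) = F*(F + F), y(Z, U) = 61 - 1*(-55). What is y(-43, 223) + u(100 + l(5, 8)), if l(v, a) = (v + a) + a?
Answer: 29398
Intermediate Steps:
y(Z, U) = 116 (y(Z, U) = 61 + 55 = 116)
l(v, a) = v + 2*a (l(v, a) = (a + v) + a = v + 2*a)
u(F) = 2*F² (u(F) = F*(2*F) = 2*F²)
y(-43, 223) + u(100 + l(5, 8)) = 116 + 2*(100 + (5 + 2*8))² = 116 + 2*(100 + (5 + 16))² = 116 + 2*(100 + 21)² = 116 + 2*121² = 116 + 2*14641 = 116 + 29282 = 29398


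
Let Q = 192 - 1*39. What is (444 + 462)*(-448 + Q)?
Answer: -267270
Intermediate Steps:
Q = 153 (Q = 192 - 39 = 153)
(444 + 462)*(-448 + Q) = (444 + 462)*(-448 + 153) = 906*(-295) = -267270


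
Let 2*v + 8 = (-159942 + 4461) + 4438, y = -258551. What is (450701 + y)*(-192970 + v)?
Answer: -51591410325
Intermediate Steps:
v = -151051/2 (v = -4 + ((-159942 + 4461) + 4438)/2 = -4 + (-155481 + 4438)/2 = -4 + (½)*(-151043) = -4 - 151043/2 = -151051/2 ≈ -75526.)
(450701 + y)*(-192970 + v) = (450701 - 258551)*(-192970 - 151051/2) = 192150*(-536991/2) = -51591410325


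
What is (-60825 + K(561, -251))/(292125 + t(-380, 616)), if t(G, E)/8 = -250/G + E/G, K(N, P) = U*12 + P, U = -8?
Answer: -5811340/27751143 ≈ -0.20941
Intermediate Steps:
K(N, P) = -96 + P (K(N, P) = -8*12 + P = -96 + P)
t(G, E) = -2000/G + 8*E/G (t(G, E) = 8*(-250/G + E/G) = -2000/G + 8*E/G)
(-60825 + K(561, -251))/(292125 + t(-380, 616)) = (-60825 + (-96 - 251))/(292125 + 8*(-250 + 616)/(-380)) = (-60825 - 347)/(292125 + 8*(-1/380)*366) = -61172/(292125 - 732/95) = -61172/27751143/95 = -61172*95/27751143 = -5811340/27751143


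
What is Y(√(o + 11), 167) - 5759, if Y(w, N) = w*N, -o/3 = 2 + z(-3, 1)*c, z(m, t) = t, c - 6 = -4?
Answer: -5759 + 167*I ≈ -5759.0 + 167.0*I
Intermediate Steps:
c = 2 (c = 6 - 4 = 2)
o = -12 (o = -3*(2 + 1*2) = -3*(2 + 2) = -3*4 = -12)
Y(w, N) = N*w
Y(√(o + 11), 167) - 5759 = 167*√(-12 + 11) - 5759 = 167*√(-1) - 5759 = 167*I - 5759 = -5759 + 167*I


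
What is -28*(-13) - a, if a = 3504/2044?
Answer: 2536/7 ≈ 362.29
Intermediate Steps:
a = 12/7 (a = 3504*(1/2044) = 12/7 ≈ 1.7143)
-28*(-13) - a = -28*(-13) - 1*12/7 = 364 - 12/7 = 2536/7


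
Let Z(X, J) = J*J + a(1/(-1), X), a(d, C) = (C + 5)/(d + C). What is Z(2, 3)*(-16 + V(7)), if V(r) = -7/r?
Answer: -272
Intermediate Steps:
a(d, C) = (5 + C)/(C + d)
Z(X, J) = J**2 + (5 + X)/(-1 + X) (Z(X, J) = J*J + (5 + X)/(X + 1/(-1)) = J**2 + (5 + X)/(X - 1) = J**2 + (5 + X)/(-1 + X))
Z(2, 3)*(-16 + V(7)) = ((5 + 2 + 3**2*(-1 + 2))/(-1 + 2))*(-16 - 7/7) = ((5 + 2 + 9*1)/1)*(-16 - 7*1/7) = (1*(5 + 2 + 9))*(-16 - 1) = (1*16)*(-17) = 16*(-17) = -272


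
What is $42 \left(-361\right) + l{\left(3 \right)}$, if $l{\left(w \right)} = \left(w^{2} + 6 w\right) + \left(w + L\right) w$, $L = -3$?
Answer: $-15135$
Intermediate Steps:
$l{\left(w \right)} = w^{2} + 6 w + w \left(-3 + w\right)$ ($l{\left(w \right)} = \left(w^{2} + 6 w\right) + \left(w - 3\right) w = \left(w^{2} + 6 w\right) + \left(-3 + w\right) w = \left(w^{2} + 6 w\right) + w \left(-3 + w\right) = w^{2} + 6 w + w \left(-3 + w\right)$)
$42 \left(-361\right) + l{\left(3 \right)} = 42 \left(-361\right) + 3 \left(3 + 2 \cdot 3\right) = -15162 + 3 \left(3 + 6\right) = -15162 + 3 \cdot 9 = -15162 + 27 = -15135$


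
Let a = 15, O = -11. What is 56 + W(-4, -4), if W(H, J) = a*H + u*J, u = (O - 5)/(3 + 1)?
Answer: 12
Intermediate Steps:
u = -4 (u = (-11 - 5)/(3 + 1) = -16/4 = -16*¼ = -4)
W(H, J) = -4*J + 15*H (W(H, J) = 15*H - 4*J = -4*J + 15*H)
56 + W(-4, -4) = 56 + (-4*(-4) + 15*(-4)) = 56 + (16 - 60) = 56 - 44 = 12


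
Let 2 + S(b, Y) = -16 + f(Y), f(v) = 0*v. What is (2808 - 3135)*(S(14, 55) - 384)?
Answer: 131454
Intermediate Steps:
f(v) = 0
S(b, Y) = -18 (S(b, Y) = -2 + (-16 + 0) = -2 - 16 = -18)
(2808 - 3135)*(S(14, 55) - 384) = (2808 - 3135)*(-18 - 384) = -327*(-402) = 131454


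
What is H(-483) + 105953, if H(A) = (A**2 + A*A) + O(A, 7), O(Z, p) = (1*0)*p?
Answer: 572531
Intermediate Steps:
O(Z, p) = 0 (O(Z, p) = 0*p = 0)
H(A) = 2*A**2 (H(A) = (A**2 + A*A) + 0 = (A**2 + A**2) + 0 = 2*A**2 + 0 = 2*A**2)
H(-483) + 105953 = 2*(-483)**2 + 105953 = 2*233289 + 105953 = 466578 + 105953 = 572531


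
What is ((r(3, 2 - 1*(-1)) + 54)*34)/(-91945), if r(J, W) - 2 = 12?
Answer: -2312/91945 ≈ -0.025145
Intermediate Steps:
r(J, W) = 14 (r(J, W) = 2 + 12 = 14)
((r(3, 2 - 1*(-1)) + 54)*34)/(-91945) = ((14 + 54)*34)/(-91945) = (68*34)*(-1/91945) = 2312*(-1/91945) = -2312/91945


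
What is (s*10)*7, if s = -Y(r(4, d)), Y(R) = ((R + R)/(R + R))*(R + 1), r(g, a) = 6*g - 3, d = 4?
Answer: -1540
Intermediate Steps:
r(g, a) = -3 + 6*g
Y(R) = 1 + R (Y(R) = ((2*R)/((2*R)))*(1 + R) = ((2*R)*(1/(2*R)))*(1 + R) = 1*(1 + R) = 1 + R)
s = -22 (s = -(1 + (-3 + 6*4)) = -(1 + (-3 + 24)) = -(1 + 21) = -1*22 = -22)
(s*10)*7 = -22*10*7 = -220*7 = -1540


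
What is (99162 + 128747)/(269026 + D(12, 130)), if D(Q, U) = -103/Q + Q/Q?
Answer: 2734908/3228221 ≈ 0.84719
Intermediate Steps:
D(Q, U) = 1 - 103/Q (D(Q, U) = -103/Q + 1 = 1 - 103/Q)
(99162 + 128747)/(269026 + D(12, 130)) = (99162 + 128747)/(269026 + (-103 + 12)/12) = 227909/(269026 + (1/12)*(-91)) = 227909/(269026 - 91/12) = 227909/(3228221/12) = 227909*(12/3228221) = 2734908/3228221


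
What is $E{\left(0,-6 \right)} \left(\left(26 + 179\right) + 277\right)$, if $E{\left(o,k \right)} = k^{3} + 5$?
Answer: $-101702$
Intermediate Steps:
$E{\left(o,k \right)} = 5 + k^{3}$
$E{\left(0,-6 \right)} \left(\left(26 + 179\right) + 277\right) = \left(5 + \left(-6\right)^{3}\right) \left(\left(26 + 179\right) + 277\right) = \left(5 - 216\right) \left(205 + 277\right) = \left(-211\right) 482 = -101702$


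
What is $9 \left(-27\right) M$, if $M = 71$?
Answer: $-17253$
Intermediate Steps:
$9 \left(-27\right) M = 9 \left(-27\right) 71 = \left(-243\right) 71 = -17253$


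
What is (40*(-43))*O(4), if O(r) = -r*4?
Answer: 27520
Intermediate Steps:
O(r) = -4*r
(40*(-43))*O(4) = (40*(-43))*(-4*4) = -1720*(-16) = 27520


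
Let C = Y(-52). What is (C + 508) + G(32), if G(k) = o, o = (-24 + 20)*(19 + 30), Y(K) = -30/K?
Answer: 8127/26 ≈ 312.58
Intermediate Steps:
C = 15/26 (C = -30/(-52) = -30*(-1/52) = 15/26 ≈ 0.57692)
o = -196 (o = -4*49 = -196)
G(k) = -196
(C + 508) + G(32) = (15/26 + 508) - 196 = 13223/26 - 196 = 8127/26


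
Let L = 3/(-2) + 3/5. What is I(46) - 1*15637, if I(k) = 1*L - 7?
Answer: -156449/10 ≈ -15645.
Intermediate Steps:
L = -9/10 (L = 3*(-1/2) + 3*(1/5) = -3/2 + 3/5 = -9/10 ≈ -0.90000)
I(k) = -79/10 (I(k) = 1*(-9/10) - 7 = -9/10 - 7 = -79/10)
I(46) - 1*15637 = -79/10 - 1*15637 = -79/10 - 15637 = -156449/10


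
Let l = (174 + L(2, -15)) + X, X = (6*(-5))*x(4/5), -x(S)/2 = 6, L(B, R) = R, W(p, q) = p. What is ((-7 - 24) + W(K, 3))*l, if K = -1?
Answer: -16608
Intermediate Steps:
x(S) = -12 (x(S) = -2*6 = -12)
X = 360 (X = (6*(-5))*(-12) = -30*(-12) = 360)
l = 519 (l = (174 - 15) + 360 = 159 + 360 = 519)
((-7 - 24) + W(K, 3))*l = ((-7 - 24) - 1)*519 = (-31 - 1)*519 = -32*519 = -16608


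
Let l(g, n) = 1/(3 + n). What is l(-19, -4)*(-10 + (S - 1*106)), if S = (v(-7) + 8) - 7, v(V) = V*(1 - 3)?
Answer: 101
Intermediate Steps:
v(V) = -2*V (v(V) = V*(-2) = -2*V)
S = 15 (S = (-2*(-7) + 8) - 7 = (14 + 8) - 7 = 22 - 7 = 15)
l(-19, -4)*(-10 + (S - 1*106)) = (-10 + (15 - 1*106))/(3 - 4) = (-10 + (15 - 106))/(-1) = -(-10 - 91) = -1*(-101) = 101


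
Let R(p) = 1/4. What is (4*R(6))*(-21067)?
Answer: -21067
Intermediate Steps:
R(p) = ¼
(4*R(6))*(-21067) = (4*(¼))*(-21067) = 1*(-21067) = -21067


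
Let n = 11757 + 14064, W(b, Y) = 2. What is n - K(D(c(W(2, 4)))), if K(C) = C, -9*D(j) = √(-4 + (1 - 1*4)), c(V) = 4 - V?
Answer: 25821 + I*√7/9 ≈ 25821.0 + 0.29397*I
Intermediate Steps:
D(j) = -I*√7/9 (D(j) = -√(-4 + (1 - 1*4))/9 = -√(-4 + (1 - 4))/9 = -√(-4 - 3)/9 = -I*√7/9)
n = 25821
n - K(D(c(W(2, 4)))) = 25821 - (-1)*I*√7/9 = 25821 + I*√7/9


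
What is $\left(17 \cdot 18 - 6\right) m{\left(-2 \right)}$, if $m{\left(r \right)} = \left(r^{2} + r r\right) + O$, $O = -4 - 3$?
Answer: $300$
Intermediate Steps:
$O = -7$
$m{\left(r \right)} = -7 + 2 r^{2}$ ($m{\left(r \right)} = \left(r^{2} + r r\right) - 7 = \left(r^{2} + r^{2}\right) - 7 = 2 r^{2} - 7 = -7 + 2 r^{2}$)
$\left(17 \cdot 18 - 6\right) m{\left(-2 \right)} = \left(17 \cdot 18 - 6\right) \left(-7 + 2 \left(-2\right)^{2}\right) = \left(306 - 6\right) \left(-7 + 2 \cdot 4\right) = 300 \left(-7 + 8\right) = 300 \cdot 1 = 300$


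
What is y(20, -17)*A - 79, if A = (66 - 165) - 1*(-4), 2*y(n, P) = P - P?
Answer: -79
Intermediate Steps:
y(n, P) = 0 (y(n, P) = (P - P)/2 = (½)*0 = 0)
A = -95 (A = -99 + 4 = -95)
y(20, -17)*A - 79 = 0*(-95) - 79 = 0 - 79 = -79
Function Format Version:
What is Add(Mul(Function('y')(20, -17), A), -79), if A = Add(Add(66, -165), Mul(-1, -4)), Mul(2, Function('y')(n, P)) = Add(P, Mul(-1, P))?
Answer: -79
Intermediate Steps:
Function('y')(n, P) = 0 (Function('y')(n, P) = Mul(Rational(1, 2), Add(P, Mul(-1, P))) = Mul(Rational(1, 2), 0) = 0)
A = -95 (A = Add(-99, 4) = -95)
Add(Mul(Function('y')(20, -17), A), -79) = Add(Mul(0, -95), -79) = Add(0, -79) = -79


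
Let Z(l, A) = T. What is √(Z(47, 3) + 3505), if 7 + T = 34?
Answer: 2*√883 ≈ 59.431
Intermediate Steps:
T = 27 (T = -7 + 34 = 27)
Z(l, A) = 27
√(Z(47, 3) + 3505) = √(27 + 3505) = √3532 = 2*√883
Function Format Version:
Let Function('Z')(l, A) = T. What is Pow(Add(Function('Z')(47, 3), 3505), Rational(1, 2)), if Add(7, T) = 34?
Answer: Mul(2, Pow(883, Rational(1, 2))) ≈ 59.431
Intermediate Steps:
T = 27 (T = Add(-7, 34) = 27)
Function('Z')(l, A) = 27
Pow(Add(Function('Z')(47, 3), 3505), Rational(1, 2)) = Pow(Add(27, 3505), Rational(1, 2)) = Pow(3532, Rational(1, 2)) = Mul(2, Pow(883, Rational(1, 2)))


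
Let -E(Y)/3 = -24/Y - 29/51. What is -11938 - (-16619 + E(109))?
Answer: 8669508/1853 ≈ 4678.6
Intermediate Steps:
E(Y) = 29/17 + 72/Y (E(Y) = -3*(-24/Y - 29/51) = -3*(-29/51 - 24/Y) = 29/17 + 72/Y)
-11938 - (-16619 + E(109)) = -11938 - (-16619 + (29/17 + 72/109)) = -11938 - (-16619 + 4385/1853) = -11938 - 1*(-30790622/1853) = -11938 + 30790622/1853 = 8669508/1853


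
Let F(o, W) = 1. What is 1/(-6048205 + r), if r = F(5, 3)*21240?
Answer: -1/6026965 ≈ -1.6592e-7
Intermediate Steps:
r = 21240 (r = 1*21240 = 21240)
1/(-6048205 + r) = 1/(-6048205 + 21240) = 1/(-6026965) = -1/6026965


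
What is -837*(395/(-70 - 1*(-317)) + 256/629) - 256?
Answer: -300654947/155363 ≈ -1935.2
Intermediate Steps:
-837*(395/(-70 - 1*(-317)) + 256/629) - 256 = -837*(395/(-70 + 317) + 256*(1/629)) - 256 = -837*(395/247 + 256/629) - 256 = -837*311687/155363 - 256 = -260882019/155363 - 256 = -300654947/155363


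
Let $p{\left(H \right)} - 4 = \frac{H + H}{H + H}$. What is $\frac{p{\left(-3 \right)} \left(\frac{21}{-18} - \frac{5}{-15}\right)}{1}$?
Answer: $- \frac{25}{6} \approx -4.1667$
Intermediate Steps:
$p{\left(H \right)} = 5$ ($p{\left(H \right)} = 4 + \frac{H + H}{H + H} = 4 + \frac{2 H}{2 H} = 4 + 2 H \frac{1}{2 H} = 4 + 1 = 5$)
$\frac{p{\left(-3 \right)} \left(\frac{21}{-18} - \frac{5}{-15}\right)}{1} = \frac{5 \left(\frac{21}{-18} - \frac{5}{-15}\right)}{1} = 5 \left(21 \left(- \frac{1}{18}\right) - - \frac{1}{3}\right) 1 = 5 \left(- \frac{7}{6} + \frac{1}{3}\right) 1 = 5 \left(- \frac{5}{6}\right) 1 = \left(- \frac{25}{6}\right) 1 = - \frac{25}{6}$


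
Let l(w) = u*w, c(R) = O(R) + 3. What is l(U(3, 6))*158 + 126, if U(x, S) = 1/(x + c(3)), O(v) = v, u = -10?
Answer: -446/9 ≈ -49.556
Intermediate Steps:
c(R) = 3 + R (c(R) = R + 3 = 3 + R)
U(x, S) = 1/(6 + x) (U(x, S) = 1/(x + (3 + 3)) = 1/(x + 6) = 1/(6 + x))
l(w) = -10*w
l(U(3, 6))*158 + 126 = -10/(6 + 3)*158 + 126 = -10/9*158 + 126 = -1580/9 + 126 = -446/9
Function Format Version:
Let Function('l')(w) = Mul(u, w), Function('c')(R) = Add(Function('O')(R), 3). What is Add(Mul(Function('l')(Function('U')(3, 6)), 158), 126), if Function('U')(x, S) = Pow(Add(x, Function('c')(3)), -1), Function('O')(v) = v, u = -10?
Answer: Rational(-446, 9) ≈ -49.556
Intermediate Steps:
Function('c')(R) = Add(3, R) (Function('c')(R) = Add(R, 3) = Add(3, R))
Function('U')(x, S) = Pow(Add(6, x), -1) (Function('U')(x, S) = Pow(Add(x, Add(3, 3)), -1) = Pow(Add(x, 6), -1) = Pow(Add(6, x), -1))
Function('l')(w) = Mul(-10, w)
Add(Mul(Function('l')(Function('U')(3, 6)), 158), 126) = Add(Mul(Mul(-10, Pow(Add(6, 3), -1)), 158), 126) = Add(Mul(Mul(-10, Pow(9, -1)), 158), 126) = Add(Mul(Mul(-10, Rational(1, 9)), 158), 126) = Add(Mul(Rational(-10, 9), 158), 126) = Add(Rational(-1580, 9), 126) = Rational(-446, 9)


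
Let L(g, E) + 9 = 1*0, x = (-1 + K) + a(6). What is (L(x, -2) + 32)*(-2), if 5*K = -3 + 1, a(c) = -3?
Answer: -46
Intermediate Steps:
K = -⅖ (K = (-3 + 1)/5 = (⅕)*(-2) = -⅖ ≈ -0.40000)
x = -22/5 (x = (-1 - ⅖) - 3 = -7/5 - 3 = -22/5 ≈ -4.4000)
L(g, E) = -9 (L(g, E) = -9 + 1*0 = -9 + 0 = -9)
(L(x, -2) + 32)*(-2) = (-9 + 32)*(-2) = 23*(-2) = -46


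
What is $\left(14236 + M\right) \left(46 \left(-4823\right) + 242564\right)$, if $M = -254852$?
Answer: $-4982194896$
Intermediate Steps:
$\left(14236 + M\right) \left(46 \left(-4823\right) + 242564\right) = \left(14236 - 254852\right) \left(46 \left(-4823\right) + 242564\right) = - 240616 \left(-221858 + 242564\right) = \left(-240616\right) 20706 = -4982194896$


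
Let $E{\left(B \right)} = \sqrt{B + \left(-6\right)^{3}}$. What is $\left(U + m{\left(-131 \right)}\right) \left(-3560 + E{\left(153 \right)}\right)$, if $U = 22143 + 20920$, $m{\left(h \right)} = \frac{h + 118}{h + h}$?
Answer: $- \frac{20082883820}{131} + \frac{33847557 i \sqrt{7}}{262} \approx -1.533 \cdot 10^{8} + 3.418 \cdot 10^{5} i$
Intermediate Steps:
$m{\left(h \right)} = \frac{118 + h}{2 h}$
$E{\left(B \right)} = \sqrt{-216 + B}$ ($E{\left(B \right)} = \sqrt{B - 216} = \sqrt{-216 + B}$)
$U = 43063$
$\left(U + m{\left(-131 \right)}\right) \left(-3560 + E{\left(153 \right)}\right) = \left(43063 + \frac{118 - 131}{2 \left(-131\right)}\right) \left(-3560 + \sqrt{-216 + 153}\right) = \left(43063 + \frac{1}{2} \left(- \frac{1}{131}\right) \left(-13\right)\right) \left(-3560 + \sqrt{-63}\right) = \left(43063 + \frac{13}{262}\right) \left(-3560 + 3 i \sqrt{7}\right) = \frac{11282519 \left(-3560 + 3 i \sqrt{7}\right)}{262} = - \frac{20082883820}{131} + \frac{33847557 i \sqrt{7}}{262}$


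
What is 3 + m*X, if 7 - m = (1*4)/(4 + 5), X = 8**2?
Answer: 3803/9 ≈ 422.56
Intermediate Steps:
X = 64
m = 59/9 (m = 7 - 1*4/(4 + 5) = 7 - 4/9 = 59/9 ≈ 6.5556)
3 + m*X = 3 + (59/9)*64 = 3 + 3776/9 = 3803/9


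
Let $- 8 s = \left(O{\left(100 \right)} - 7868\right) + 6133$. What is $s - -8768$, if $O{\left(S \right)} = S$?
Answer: $\frac{71779}{8} \approx 8972.4$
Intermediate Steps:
$s = \frac{1635}{8}$ ($s = - \frac{\left(100 - 7868\right) + 6133}{8} = - \frac{-7768 + 6133}{8} = \left(- \frac{1}{8}\right) \left(-1635\right) = \frac{1635}{8} \approx 204.38$)
$s - -8768 = \frac{1635}{8} - -8768 = \frac{1635}{8} + 8768 = \frac{71779}{8}$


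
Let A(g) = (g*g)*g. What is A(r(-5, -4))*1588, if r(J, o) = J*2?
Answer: -1588000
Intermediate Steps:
r(J, o) = 2*J
A(g) = g**3 (A(g) = g**2*g = g**3)
A(r(-5, -4))*1588 = (2*(-5))**3*1588 = (-10)**3*1588 = -1000*1588 = -1588000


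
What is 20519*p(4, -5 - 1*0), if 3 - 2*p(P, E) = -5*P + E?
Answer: 287266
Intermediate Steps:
p(P, E) = 3/2 - E/2 + 5*P/2 (p(P, E) = 3/2 - (-5*P + E)/2 = 3/2 - (E - 5*P)/2 = 3/2 + (-E/2 + 5*P/2) = 3/2 - E/2 + 5*P/2)
20519*p(4, -5 - 1*0) = 20519*(3/2 - (-5 - 1*0)/2 + (5/2)*4) = 20519*(3/2 - (-5 + 0)/2 + 10) = 20519*(3/2 - ½*(-5) + 10) = 20519*(3/2 + 5/2 + 10) = 20519*14 = 287266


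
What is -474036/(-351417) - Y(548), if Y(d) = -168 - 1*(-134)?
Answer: 4140738/117139 ≈ 35.349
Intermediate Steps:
Y(d) = -34 (Y(d) = -168 + 134 = -34)
-474036/(-351417) - Y(548) = -474036/(-351417) - 1*(-34) = -474036*(-1/351417) + 34 = 158012/117139 + 34 = 4140738/117139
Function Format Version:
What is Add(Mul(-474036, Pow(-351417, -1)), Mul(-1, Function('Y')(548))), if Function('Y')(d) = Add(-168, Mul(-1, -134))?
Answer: Rational(4140738, 117139) ≈ 35.349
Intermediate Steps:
Function('Y')(d) = -34 (Function('Y')(d) = Add(-168, 134) = -34)
Add(Mul(-474036, Pow(-351417, -1)), Mul(-1, Function('Y')(548))) = Add(Mul(-474036, Pow(-351417, -1)), Mul(-1, -34)) = Add(Mul(-474036, Rational(-1, 351417)), 34) = Add(Rational(158012, 117139), 34) = Rational(4140738, 117139)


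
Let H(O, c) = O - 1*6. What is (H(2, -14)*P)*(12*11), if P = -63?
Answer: 33264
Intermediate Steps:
H(O, c) = -6 + O (H(O, c) = O - 6 = -6 + O)
(H(2, -14)*P)*(12*11) = ((-6 + 2)*(-63))*(12*11) = -4*(-63)*132 = 252*132 = 33264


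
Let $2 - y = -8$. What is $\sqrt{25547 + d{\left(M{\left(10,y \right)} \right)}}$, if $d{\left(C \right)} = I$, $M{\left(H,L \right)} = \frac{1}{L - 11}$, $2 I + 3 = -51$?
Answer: $4 \sqrt{1595} \approx 159.75$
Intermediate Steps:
$I = -27$ ($I = - \frac{3}{2} + \frac{1}{2} \left(-51\right) = - \frac{3}{2} - \frac{51}{2} = -27$)
$y = 10$ ($y = 2 - -8 = 2 + 8 = 10$)
$M{\left(H,L \right)} = \frac{1}{-11 + L}$
$d{\left(C \right)} = -27$
$\sqrt{25547 + d{\left(M{\left(10,y \right)} \right)}} = \sqrt{25547 - 27} = \sqrt{25520} = 4 \sqrt{1595}$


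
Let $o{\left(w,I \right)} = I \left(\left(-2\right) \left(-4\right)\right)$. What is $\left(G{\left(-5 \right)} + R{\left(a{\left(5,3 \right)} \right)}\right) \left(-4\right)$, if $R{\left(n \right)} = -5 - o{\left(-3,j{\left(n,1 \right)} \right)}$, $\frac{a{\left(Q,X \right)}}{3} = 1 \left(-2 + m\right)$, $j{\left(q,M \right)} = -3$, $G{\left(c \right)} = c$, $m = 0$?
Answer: $-56$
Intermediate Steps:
$o{\left(w,I \right)} = 8 I$ ($o{\left(w,I \right)} = I 8 = 8 I$)
$a{\left(Q,X \right)} = -6$ ($a{\left(Q,X \right)} = 3 \cdot 1 \left(-2 + 0\right) = 3 \cdot 1 \left(-2\right) = 3 \left(-2\right) = -6$)
$R{\left(n \right)} = 19$ ($R{\left(n \right)} = -5 - 8 \left(-3\right) = -5 - -24 = -5 + 24 = 19$)
$\left(G{\left(-5 \right)} + R{\left(a{\left(5,3 \right)} \right)}\right) \left(-4\right) = \left(-5 + 19\right) \left(-4\right) = 14 \left(-4\right) = -56$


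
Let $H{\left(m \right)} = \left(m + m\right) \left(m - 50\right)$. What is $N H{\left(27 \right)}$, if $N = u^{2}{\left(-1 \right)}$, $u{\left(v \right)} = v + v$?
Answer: $-4968$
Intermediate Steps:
$u{\left(v \right)} = 2 v$
$H{\left(m \right)} = 2 m \left(-50 + m\right)$
$N = 4$ ($N = \left(2 \left(-1\right)\right)^{2} = \left(-2\right)^{2} = 4$)
$N H{\left(27 \right)} = 4 \cdot 2 \cdot 27 \left(-50 + 27\right) = 4 \cdot 2 \cdot 27 \left(-23\right) = 4 \left(-1242\right) = -4968$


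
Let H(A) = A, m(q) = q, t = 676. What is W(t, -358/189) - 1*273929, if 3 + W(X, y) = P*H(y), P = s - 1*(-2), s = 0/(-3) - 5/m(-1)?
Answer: -7396522/27 ≈ -2.7395e+5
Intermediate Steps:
s = 5 (s = 0/(-3) - 5/(-1) = 0*(-1/3) - 5*(-1) = 0 + 5 = 5)
P = 7 (P = 5 - 1*(-2) = 5 + 2 = 7)
W(X, y) = -3 + 7*y
W(t, -358/189) - 1*273929 = (-3 + 7*(-358/189)) - 1*273929 = (-3 + 7*(-358*1/189)) - 273929 = (-3 + 7*(-358/189)) - 273929 = (-3 - 358/27) - 273929 = -439/27 - 273929 = -7396522/27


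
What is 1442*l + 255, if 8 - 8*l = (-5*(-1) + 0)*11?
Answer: -32867/4 ≈ -8216.8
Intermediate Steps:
l = -47/8 (l = 1 - (-5*(-1) + 0)*11/8 = 1 - (5 + 0)*11/8 = 1 - 5*11/8 = 1 - 1/8*55 = 1 - 55/8 = -47/8 ≈ -5.8750)
1442*l + 255 = 1442*(-47/8) + 255 = -33887/4 + 255 = -32867/4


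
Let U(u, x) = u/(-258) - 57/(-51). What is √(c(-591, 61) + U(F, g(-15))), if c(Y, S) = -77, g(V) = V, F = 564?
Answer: 2*I*√10429177/731 ≈ 8.8356*I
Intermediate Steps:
U(u, x) = 19/17 - u/258 (U(u, x) = u*(-1/258) - 57*(-1/51) = -u/258 + 19/17 = 19/17 - u/258)
√(c(-591, 61) + U(F, g(-15))) = √(-77 + (19/17 - 1/258*564)) = √(-77 + (19/17 - 94/43)) = √(-77 - 781/731) = √(-57068/731) = 2*I*√10429177/731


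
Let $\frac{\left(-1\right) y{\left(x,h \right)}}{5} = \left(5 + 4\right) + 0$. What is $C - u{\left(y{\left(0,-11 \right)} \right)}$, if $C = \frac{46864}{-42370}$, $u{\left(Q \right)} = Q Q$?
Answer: $- \frac{42923057}{21185} \approx -2026.1$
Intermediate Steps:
$y{\left(x,h \right)} = -45$ ($y{\left(x,h \right)} = - 5 \left(\left(5 + 4\right) + 0\right) = - 5 \left(9 + 0\right) = \left(-5\right) 9 = -45$)
$u{\left(Q \right)} = Q^{2}$
$C = - \frac{23432}{21185}$ ($C = 46864 \left(- \frac{1}{42370}\right) = - \frac{23432}{21185} \approx -1.1061$)
$C - u{\left(y{\left(0,-11 \right)} \right)} = - \frac{23432}{21185} - \left(-45\right)^{2} = - \frac{23432}{21185} - 2025 = - \frac{42923057}{21185}$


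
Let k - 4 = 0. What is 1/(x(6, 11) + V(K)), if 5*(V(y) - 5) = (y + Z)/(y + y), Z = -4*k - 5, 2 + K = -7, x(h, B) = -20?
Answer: -3/44 ≈ -0.068182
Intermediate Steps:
k = 4 (k = 4 + 0 = 4)
K = -9 (K = -2 - 7 = -9)
Z = -21 (Z = -4*4 - 5 = -16 - 5 = -21)
V(y) = 5 + (-21 + y)/(10*y) (V(y) = 5 + ((y - 21)/(y + y))/5 = 5 + ((-21 + y)/((2*y)))/5 = 5 + ((-21 + y)*(1/(2*y)))/5 = 5 + ((-21 + y)/(2*y))/5 = 5 + (-21 + y)/(10*y))
1/(x(6, 11) + V(K)) = 1/(-20 + (3/10)*(-7 + 17*(-9))/(-9)) = 1/(-20 + (3/10)*(-⅑)*(-7 - 153)) = 1/(-20 + (3/10)*(-⅑)*(-160)) = 1/(-20 + 16/3) = 1/(-44/3) = -3/44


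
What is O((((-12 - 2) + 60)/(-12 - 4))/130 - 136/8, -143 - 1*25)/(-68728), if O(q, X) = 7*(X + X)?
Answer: 294/8591 ≈ 0.034222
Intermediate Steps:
O(q, X) = 14*X (O(q, X) = 7*(2*X) = 14*X)
O((((-12 - 2) + 60)/(-12 - 4))/130 - 136/8, -143 - 1*25)/(-68728) = (14*(-143 - 1*25))/(-68728) = (14*(-143 - 25))*(-1/68728) = (14*(-168))*(-1/68728) = -2352*(-1/68728) = 294/8591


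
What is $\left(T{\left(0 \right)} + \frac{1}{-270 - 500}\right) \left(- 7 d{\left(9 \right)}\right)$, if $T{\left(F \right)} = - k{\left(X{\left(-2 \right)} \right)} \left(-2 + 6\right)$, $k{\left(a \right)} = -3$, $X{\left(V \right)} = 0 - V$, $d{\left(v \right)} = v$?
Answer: $- \frac{83151}{110} \approx -755.92$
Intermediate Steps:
$X{\left(V \right)} = - V$
$T{\left(F \right)} = 12$ ($T{\left(F \right)} = - \left(-3\right) \left(-2 + 6\right) = - \left(-3\right) 4 = \left(-1\right) \left(-12\right) = 12$)
$\left(T{\left(0 \right)} + \frac{1}{-270 - 500}\right) \left(- 7 d{\left(9 \right)}\right) = \left(12 + \frac{1}{-270 - 500}\right) \left(\left(-7\right) 9\right) = \left(12 + \frac{1}{-770}\right) \left(-63\right) = \left(12 - \frac{1}{770}\right) \left(-63\right) = \frac{9239}{770} \left(-63\right) = - \frac{83151}{110}$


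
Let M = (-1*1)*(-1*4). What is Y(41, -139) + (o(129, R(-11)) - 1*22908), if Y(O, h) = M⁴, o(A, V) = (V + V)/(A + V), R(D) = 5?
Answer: -1517679/67 ≈ -22652.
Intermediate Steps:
o(A, V) = 2*V/(A + V) (o(A, V) = (2*V)/(A + V) = 2*V/(A + V))
M = 4 (M = -1*(-4) = 4)
Y(O, h) = 256 (Y(O, h) = 4⁴ = 256)
Y(41, -139) + (o(129, R(-11)) - 1*22908) = 256 + (2*5/(129 + 5) - 1*22908) = 256 + (2*5/134 - 22908) = 256 + (2*5*(1/134) - 22908) = 256 + (5/67 - 22908) = 256 - 1534831/67 = -1517679/67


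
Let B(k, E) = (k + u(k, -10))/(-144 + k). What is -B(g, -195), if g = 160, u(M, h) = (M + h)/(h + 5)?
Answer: -65/8 ≈ -8.1250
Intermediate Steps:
u(M, h) = (M + h)/(5 + h)
B(k, E) = (2 + 4*k/5)/(-144 + k) (B(k, E) = (k + (k - 10)/(5 - 10))/(-144 + k) = (k + (-10 + k)/(-5))/(-144 + k) = (k - (-10 + k)/5)/(-144 + k) = (k + (2 - k/5))/(-144 + k) = (2 + 4*k/5)/(-144 + k))
-B(g, -195) = -2*(5 + 2*160)/(5*(-144 + 160)) = -2*(5 + 320)/(5*16) = -2*325/(5*16) = -1*65/8 = -65/8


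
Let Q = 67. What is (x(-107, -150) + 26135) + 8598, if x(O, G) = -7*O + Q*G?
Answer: 25432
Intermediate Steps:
x(O, G) = -7*O + 67*G
(x(-107, -150) + 26135) + 8598 = ((-7*(-107) + 67*(-150)) + 26135) + 8598 = ((749 - 10050) + 26135) + 8598 = (-9301 + 26135) + 8598 = 16834 + 8598 = 25432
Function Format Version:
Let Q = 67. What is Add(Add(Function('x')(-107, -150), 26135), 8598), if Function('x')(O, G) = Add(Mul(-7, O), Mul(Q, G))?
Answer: 25432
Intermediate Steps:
Function('x')(O, G) = Add(Mul(-7, O), Mul(67, G))
Add(Add(Function('x')(-107, -150), 26135), 8598) = Add(Add(Add(Mul(-7, -107), Mul(67, -150)), 26135), 8598) = Add(Add(Add(749, -10050), 26135), 8598) = Add(Add(-9301, 26135), 8598) = Add(16834, 8598) = 25432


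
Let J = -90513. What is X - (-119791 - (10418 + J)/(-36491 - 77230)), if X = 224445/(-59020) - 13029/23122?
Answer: 142998944988717949/1193773460748 ≈ 1.1979e+5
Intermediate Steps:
X = -45835299/10497388 (X = 224445*(-1/59020) - 13029*1/23122 = -3453/908 - 13029/23122 = -45835299/10497388 ≈ -4.3664)
X - (-119791 - (10418 + J)/(-36491 - 77230)) = -45835299/10497388 - (-119791 - (10418 - 90513)/(-36491 - 77230)) = -45835299/10497388 - (-119791 - (-80095)/(-113721)) = -45835299/10497388 - (-119791 - (-80095)*(-1)/113721) = -45835299/10497388 - (-119791 - 1*80095/113721) = -45835299/10497388 - (-119791 - 80095/113721) = -45835299/10497388 - 1*(-13622832406/113721) = -45835299/10497388 + 13622832406/113721 = 142998944988717949/1193773460748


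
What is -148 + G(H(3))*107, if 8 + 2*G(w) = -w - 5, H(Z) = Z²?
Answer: -1325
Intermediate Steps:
G(w) = -13/2 - w/2 (G(w) = -4 + (-w - 5)/2 = -4 + (-5 - w)/2 = -4 + (-5/2 - w/2) = -13/2 - w/2)
-148 + G(H(3))*107 = -148 + (-13/2 - ½*3²)*107 = -148 + (-13/2 - ½*9)*107 = -148 + (-13/2 - 9/2)*107 = -148 - 11*107 = -148 - 1177 = -1325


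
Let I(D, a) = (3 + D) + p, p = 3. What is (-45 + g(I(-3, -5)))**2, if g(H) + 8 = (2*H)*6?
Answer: 289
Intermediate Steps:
I(D, a) = 6 + D (I(D, a) = (3 + D) + 3 = 6 + D)
g(H) = -8 + 12*H (g(H) = -8 + (2*H)*6 = -8 + 12*H)
(-45 + g(I(-3, -5)))**2 = (-45 + (-8 + 12*(6 - 3)))**2 = (-45 + (-8 + 12*3))**2 = (-45 + (-8 + 36))**2 = (-45 + 28)**2 = (-17)**2 = 289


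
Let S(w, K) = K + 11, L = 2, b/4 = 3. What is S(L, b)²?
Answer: 529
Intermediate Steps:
b = 12 (b = 4*3 = 12)
S(w, K) = 11 + K
S(L, b)² = (11 + 12)² = 23² = 529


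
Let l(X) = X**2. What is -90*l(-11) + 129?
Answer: -10761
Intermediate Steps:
-90*l(-11) + 129 = -90*(-11)**2 + 129 = -90*121 + 129 = -10890 + 129 = -10761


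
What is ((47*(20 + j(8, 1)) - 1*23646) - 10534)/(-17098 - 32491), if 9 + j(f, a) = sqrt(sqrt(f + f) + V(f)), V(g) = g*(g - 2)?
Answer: 33663/49589 - 94*sqrt(13)/49589 ≈ 0.67201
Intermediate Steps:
V(g) = g*(-2 + g)
j(f, a) = -9 + sqrt(f*(-2 + f) + sqrt(2)*sqrt(f)) (j(f, a) = -9 + sqrt(sqrt(f + f) + f*(-2 + f)) = -9 + sqrt(sqrt(2*f) + f*(-2 + f)) = -9 + sqrt(sqrt(2)*sqrt(f) + f*(-2 + f)) = -9 + sqrt(f*(-2 + f) + sqrt(2)*sqrt(f)))
((47*(20 + j(8, 1)) - 1*23646) - 10534)/(-17098 - 32491) = ((47*(20 + (-9 + sqrt(8*(-2 + 8) + sqrt(2)*sqrt(8)))) - 1*23646) - 10534)/(-17098 - 32491) = ((47*(20 + (-9 + sqrt(8*6 + sqrt(2)*(2*sqrt(2))))) - 23646) - 10534)/(-49589) = ((47*(20 + (-9 + sqrt(48 + 4))) - 23646) - 10534)*(-1/49589) = ((47*(20 + (-9 + sqrt(52))) - 23646) - 10534)*(-1/49589) = ((47*(20 + (-9 + 2*sqrt(13))) - 23646) - 10534)*(-1/49589) = ((47*(11 + 2*sqrt(13)) - 23646) - 10534)*(-1/49589) = (((517 + 94*sqrt(13)) - 23646) - 10534)*(-1/49589) = ((-23129 + 94*sqrt(13)) - 10534)*(-1/49589) = (-33663 + 94*sqrt(13))*(-1/49589) = 33663/49589 - 94*sqrt(13)/49589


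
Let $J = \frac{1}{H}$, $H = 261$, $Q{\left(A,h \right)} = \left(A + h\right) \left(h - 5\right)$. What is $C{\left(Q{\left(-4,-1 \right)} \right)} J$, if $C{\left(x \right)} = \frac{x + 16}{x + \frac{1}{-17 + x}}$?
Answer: $\frac{26}{4437} \approx 0.0058598$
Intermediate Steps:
$Q{\left(A,h \right)} = \left(-5 + h\right) \left(A + h\right)$ ($Q{\left(A,h \right)} = \left(A + h\right) \left(-5 + h\right) = \left(-5 + h\right) \left(A + h\right)$)
$C{\left(x \right)} = \frac{16 + x}{x + \frac{1}{-17 + x}}$
$J = \frac{1}{261} \approx 0.0038314$
$C{\left(Q{\left(-4,-1 \right)} \right)} J = \frac{-272 + \left(\left(-1\right)^{2} - -20 - -5 - -4\right)^{2} - \left(\left(-1\right)^{2} - -20 - -5 - -4\right)}{1 + \left(\left(-1\right)^{2} - -20 - -5 - -4\right)^{2} - 17 \left(\left(-1\right)^{2} - -20 - -5 - -4\right)} \frac{1}{261} = \frac{-272 + \left(1 + 20 + 5 + 4\right)^{2} - \left(1 + 20 + 5 + 4\right)}{1 + \left(1 + 20 + 5 + 4\right)^{2} - 17 \left(1 + 20 + 5 + 4\right)} \frac{1}{261} = \frac{-272 + 30^{2} - 30}{1 + 30^{2} - 510} \cdot \frac{1}{261} = \frac{-272 + 900 - 30}{1 + 900 - 510} \cdot \frac{1}{261} = \frac{1}{391} \cdot 598 \cdot \frac{1}{261} = \frac{26}{17} \cdot \frac{1}{261} = \frac{26}{4437}$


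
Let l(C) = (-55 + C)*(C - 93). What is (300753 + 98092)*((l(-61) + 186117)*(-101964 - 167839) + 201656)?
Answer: -21950228805679515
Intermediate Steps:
l(C) = (-93 + C)*(-55 + C) (l(C) = (-55 + C)*(-93 + C) = (-93 + C)*(-55 + C))
(300753 + 98092)*((l(-61) + 186117)*(-101964 - 167839) + 201656) = (300753 + 98092)*(((5115 + (-61)**2 - 148*(-61)) + 186117)*(-101964 - 167839) + 201656) = 398845*(((5115 + 3721 + 9028) + 186117)*(-269803) + 201656) = 398845*((17864 + 186117)*(-269803) + 201656) = 398845*(203981*(-269803) + 201656) = 398845*(-55034685743 + 201656) = 398845*(-55034484087) = -21950228805679515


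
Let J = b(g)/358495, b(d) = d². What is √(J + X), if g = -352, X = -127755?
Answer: I*√16418857631304395/358495 ≈ 357.43*I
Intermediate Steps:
J = 123904/358495 (J = (-352)²/358495 = 123904*(1/358495) = 123904/358495 ≈ 0.34562)
√(J + X) = √(123904/358495 - 127755) = √(-45799404821/358495) = I*√16418857631304395/358495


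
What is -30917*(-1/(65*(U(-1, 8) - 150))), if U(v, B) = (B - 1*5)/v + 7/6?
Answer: -185502/59215 ≈ -3.1327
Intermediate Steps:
U(v, B) = 7/6 + (-5 + B)/v (U(v, B) = (B - 5)/v + 7*(⅙) = (-5 + B)/v + 7/6 = 7/6 + (-5 + B)/v)
-30917*(-1/(65*(U(-1, 8) - 150))) = -30917*(-1/(65*((-5 + 8 + (7/6)*(-1))/(-1) - 150))) = -30917*(-1/(65*(-(-5 + 8 - 7/6) - 150))) = -30917*(-1/(65*(-1*11/6 - 150))) = -30917*(-1/(65*(-11/6 - 150))) = -30917/((-911/6*(-65))) = -30917/59215/6 = -30917*6/59215 = -185502/59215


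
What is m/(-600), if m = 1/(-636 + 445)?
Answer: 1/114600 ≈ 8.7260e-6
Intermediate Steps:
m = -1/191 (m = 1/(-191) = -1/191 ≈ -0.0052356)
m/(-600) = -1/191/(-600) = -1/191*(-1/600) = 1/114600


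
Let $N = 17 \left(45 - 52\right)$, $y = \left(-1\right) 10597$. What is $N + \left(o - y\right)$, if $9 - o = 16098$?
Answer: $-5611$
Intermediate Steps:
$y = -10597$
$o = -16089$ ($o = 9 - 16098 = -16089$)
$N = -119$ ($N = 17 \left(-7\right) = -119$)
$N + \left(o - y\right) = -119 - 5492 = -5611$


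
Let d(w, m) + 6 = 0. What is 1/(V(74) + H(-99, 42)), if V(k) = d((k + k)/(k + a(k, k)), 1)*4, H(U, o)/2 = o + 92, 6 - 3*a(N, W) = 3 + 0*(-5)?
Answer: 1/244 ≈ 0.0040984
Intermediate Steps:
a(N, W) = 1 (a(N, W) = 2 - (3 + 0*(-5))/3 = 2 - (3 + 0)/3 = 2 - ⅓*3 = 2 - 1 = 1)
H(U, o) = 184 + 2*o (H(U, o) = 2*(o + 92) = 2*(92 + o) = 184 + 2*o)
d(w, m) = -6 (d(w, m) = -6 + 0 = -6)
V(k) = -24 (V(k) = -6*4 = -24)
1/(V(74) + H(-99, 42)) = 1/(-24 + (184 + 2*42)) = 1/(-24 + (184 + 84)) = 1/(-24 + 268) = 1/244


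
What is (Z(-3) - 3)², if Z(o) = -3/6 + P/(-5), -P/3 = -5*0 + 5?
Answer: ¼ ≈ 0.25000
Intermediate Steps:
P = -15 (P = -3*(-5*0 + 5) = -3*(0 + 5) = -3*5 = -15)
Z(o) = 5/2 (Z(o) = -3/6 - 15/(-5) = -3*⅙ - 15*(-⅕) = -½ + 3 = 5/2)
(Z(-3) - 3)² = (5/2 - 3)² = (-½)² = ¼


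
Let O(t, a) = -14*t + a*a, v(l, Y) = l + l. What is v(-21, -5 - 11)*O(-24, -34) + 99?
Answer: -62565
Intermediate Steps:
v(l, Y) = 2*l
O(t, a) = a**2 - 14*t (O(t, a) = -14*t + a**2 = a**2 - 14*t)
v(-21, -5 - 11)*O(-24, -34) + 99 = (2*(-21))*((-34)**2 - 14*(-24)) + 99 = -42*(1156 + 336) + 99 = -42*1492 + 99 = -62664 + 99 = -62565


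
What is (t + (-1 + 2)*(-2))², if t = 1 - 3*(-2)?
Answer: 25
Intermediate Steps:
t = 7 (t = 1 + 6 = 7)
(t + (-1 + 2)*(-2))² = (7 + (-1 + 2)*(-2))² = (7 + 1*(-2))² = (7 - 2)² = 5² = 25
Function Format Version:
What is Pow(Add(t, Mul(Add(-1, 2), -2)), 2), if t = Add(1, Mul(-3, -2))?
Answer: 25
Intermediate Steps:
t = 7 (t = Add(1, 6) = 7)
Pow(Add(t, Mul(Add(-1, 2), -2)), 2) = Pow(Add(7, Mul(Add(-1, 2), -2)), 2) = Pow(Add(7, Mul(1, -2)), 2) = Pow(Add(7, -2), 2) = Pow(5, 2) = 25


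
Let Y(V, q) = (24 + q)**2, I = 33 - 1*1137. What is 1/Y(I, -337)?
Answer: 1/97969 ≈ 1.0207e-5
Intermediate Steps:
I = -1104 (I = 33 - 1137 = -1104)
1/Y(I, -337) = 1/((24 - 337)**2) = 1/((-313)**2) = 1/97969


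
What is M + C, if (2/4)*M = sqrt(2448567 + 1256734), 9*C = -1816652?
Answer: -1816652/9 + 2*sqrt(3705301) ≈ -1.9800e+5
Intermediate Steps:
C = -1816652/9 (C = (1/9)*(-1816652) = -1816652/9 ≈ -2.0185e+5)
M = 2*sqrt(3705301) (M = 2*sqrt(2448567 + 1256734) = 2*sqrt(3705301) ≈ 3849.8)
M + C = 2*sqrt(3705301) - 1816652/9 = -1816652/9 + 2*sqrt(3705301)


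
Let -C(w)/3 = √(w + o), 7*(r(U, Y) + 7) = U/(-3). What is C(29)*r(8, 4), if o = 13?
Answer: 155*√42/7 ≈ 143.50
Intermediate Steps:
r(U, Y) = -7 - U/21 (r(U, Y) = -7 + (U/(-3))/7 = -7 + (U*(-⅓))/7 = -7 + (-U/3)/7 = -7 - U/21)
C(w) = -3*√(13 + w) (C(w) = -3*√(w + 13) = -3*√(13 + w))
C(29)*r(8, 4) = (-3*√(13 + 29))*(-7 - 1/21*8) = (-3*√42)*(-7 - 8/21) = -3*√42*(-155/21) = 155*√42/7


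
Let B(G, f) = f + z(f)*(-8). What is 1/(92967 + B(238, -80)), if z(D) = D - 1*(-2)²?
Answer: 1/93559 ≈ 1.0688e-5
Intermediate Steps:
z(D) = -4 + D (z(D) = D - 1*4 = D - 4 = -4 + D)
B(G, f) = 32 - 7*f (B(G, f) = f + (-4 + f)*(-8) = f + (32 - 8*f) = 32 - 7*f)
1/(92967 + B(238, -80)) = 1/(92967 + (32 - 7*(-80))) = 1/(92967 + (32 + 560)) = 1/(92967 + 592) = 1/93559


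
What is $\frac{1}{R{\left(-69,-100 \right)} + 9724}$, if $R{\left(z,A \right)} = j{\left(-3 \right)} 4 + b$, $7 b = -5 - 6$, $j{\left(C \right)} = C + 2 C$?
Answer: $\frac{7}{67805} \approx 0.00010324$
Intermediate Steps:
$j{\left(C \right)} = 3 C$
$b = - \frac{11}{7}$ ($b = \frac{-5 - 6}{7} = \frac{1}{7} \left(-11\right) = - \frac{11}{7} \approx -1.5714$)
$R{\left(z,A \right)} = - \frac{263}{7}$ ($R{\left(z,A \right)} = 3 \left(-3\right) 4 - \frac{11}{7} = \left(-9\right) 4 - \frac{11}{7} = -36 - \frac{11}{7} = - \frac{263}{7}$)
$\frac{1}{R{\left(-69,-100 \right)} + 9724} = \frac{1}{- \frac{263}{7} + 9724} = \frac{1}{\frac{67805}{7}} = \frac{7}{67805}$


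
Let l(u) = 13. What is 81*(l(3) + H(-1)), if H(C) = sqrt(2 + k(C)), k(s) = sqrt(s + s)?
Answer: 1053 + 81*sqrt(2 + I*sqrt(2)) ≈ 1173.8 + 38.4*I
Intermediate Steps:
k(s) = sqrt(2)*sqrt(s) (k(s) = sqrt(2*s) = sqrt(2)*sqrt(s))
H(C) = sqrt(2 + sqrt(2)*sqrt(C))
81*(l(3) + H(-1)) = 81*(13 + sqrt(2 + sqrt(2)*sqrt(-1))) = 81*(13 + sqrt(2 + sqrt(2)*I)) = 81*(13 + sqrt(2 + I*sqrt(2))) = 1053 + 81*sqrt(2 + I*sqrt(2))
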